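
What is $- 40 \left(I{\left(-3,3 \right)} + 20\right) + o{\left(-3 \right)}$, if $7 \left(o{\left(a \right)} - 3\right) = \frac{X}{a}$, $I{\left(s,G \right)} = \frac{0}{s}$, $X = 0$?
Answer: $-797$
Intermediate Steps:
$I{\left(s,G \right)} = 0$
$o{\left(a \right)} = 3$ ($o{\left(a \right)} = 3 + \frac{0 \frac{1}{a}}{7} = 3 + \frac{1}{7} \cdot 0 = 3 + 0 = 3$)
$- 40 \left(I{\left(-3,3 \right)} + 20\right) + o{\left(-3 \right)} = - 40 \left(0 + 20\right) + 3 = \left(-40\right) 20 + 3 = -800 + 3 = -797$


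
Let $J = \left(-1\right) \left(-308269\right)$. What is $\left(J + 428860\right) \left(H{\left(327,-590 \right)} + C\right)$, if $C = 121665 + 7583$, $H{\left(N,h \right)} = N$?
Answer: $95513490175$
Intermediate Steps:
$J = 308269$
$C = 129248$
$\left(J + 428860\right) \left(H{\left(327,-590 \right)} + C\right) = \left(308269 + 428860\right) \left(327 + 129248\right) = 737129 \cdot 129575 = 95513490175$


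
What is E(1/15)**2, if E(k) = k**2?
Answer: 1/50625 ≈ 1.9753e-5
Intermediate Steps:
E(1/15)**2 = ((1/15)**2)**2 = (1/225)**2 = 1/50625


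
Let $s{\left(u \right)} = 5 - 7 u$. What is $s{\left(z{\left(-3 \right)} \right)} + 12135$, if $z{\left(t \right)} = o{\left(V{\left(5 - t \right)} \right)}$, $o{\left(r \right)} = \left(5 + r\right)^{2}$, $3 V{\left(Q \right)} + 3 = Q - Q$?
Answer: $12028$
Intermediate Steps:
$V{\left(Q \right)} = -1$ ($V{\left(Q \right)} = -1 + \frac{Q - Q}{3} = -1 + \frac{1}{3} \cdot 0 = -1 + 0 = -1$)
$z{\left(t \right)} = 16$ ($z{\left(t \right)} = \left(5 - 1\right)^{2} = 4^{2} = 16$)
$s{\left(z{\left(-3 \right)} \right)} + 12135 = \left(5 - 112\right) + 12135 = -107 + 12135 = 12028$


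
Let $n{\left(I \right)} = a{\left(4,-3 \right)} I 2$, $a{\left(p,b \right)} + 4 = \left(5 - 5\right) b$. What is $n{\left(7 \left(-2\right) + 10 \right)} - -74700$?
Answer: $74732$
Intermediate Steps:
$a{\left(p,b \right)} = -4$ ($a{\left(p,b \right)} = -4 + \left(5 - 5\right) b = -4 + 0 b = -4 + 0 = -4$)
$n{\left(I \right)} = - 8 I$ ($n{\left(I \right)} = - 4 I 2 = - 8 I$)
$n{\left(7 \left(-2\right) + 10 \right)} - -74700 = - 8 \left(7 \left(-2\right) + 10\right) - -74700 = - 8 \left(-14 + 10\right) + 74700 = \left(-8\right) \left(-4\right) + 74700 = 32 + 74700 = 74732$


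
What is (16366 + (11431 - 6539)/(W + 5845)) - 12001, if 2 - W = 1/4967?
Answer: 31698209521/7260512 ≈ 4365.8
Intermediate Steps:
W = 9933/4967 (W = 2 - 1/4967 = 9933/4967 ≈ 1.9998)
(16366 + (11431 - 6539)/(W + 5845)) - 12001 = (16366 + (11431 - 6539)/(9933/4967 + 5845)) - 12001 = (16366 + 4892/(29042048/4967)) - 12001 = (16366 + 4892*(4967/29042048)) - 12001 = (16366 + 6074641/7260512) - 12001 = 118831614033/7260512 - 12001 = 31698209521/7260512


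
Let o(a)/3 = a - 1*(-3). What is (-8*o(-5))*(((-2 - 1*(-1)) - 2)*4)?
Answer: -576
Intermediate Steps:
o(a) = 9 + 3*a (o(a) = 3*(a - 1*(-3)) = 3*(a + 3) = 3*(3 + a) = 9 + 3*a)
(-8*o(-5))*(((-2 - 1*(-1)) - 2)*4) = (-8*(9 + 3*(-5)))*(((-2 - 1*(-1)) - 2)*4) = (-8*(9 - 15))*(((-2 + 1) - 2)*4) = (-8*(-6))*((-1 - 2)*4) = 48*(-3*4) = 48*(-12) = -576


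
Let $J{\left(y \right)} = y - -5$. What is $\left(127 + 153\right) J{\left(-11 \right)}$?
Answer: $-1680$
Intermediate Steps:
$J{\left(y \right)} = 5 + y$ ($J{\left(y \right)} = y + 5 = 5 + y$)
$\left(127 + 153\right) J{\left(-11 \right)} = \left(127 + 153\right) \left(5 - 11\right) = 280 \left(-6\right) = -1680$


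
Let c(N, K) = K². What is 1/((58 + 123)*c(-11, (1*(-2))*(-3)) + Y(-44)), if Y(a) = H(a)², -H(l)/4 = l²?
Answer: 1/59976052 ≈ 1.6673e-8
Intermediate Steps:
H(l) = -4*l²
Y(a) = 16*a⁴ (Y(a) = (-4*a²)² = 16*a⁴)
1/((58 + 123)*c(-11, (1*(-2))*(-3)) + Y(-44)) = 1/((58 + 123)*((1*(-2))*(-3))² + 16*(-44)⁴) = 1/(181*(-2*(-3))² + 16*3748096) = 1/(181*6² + 59969536) = 1/(181*36 + 59969536) = 1/(6516 + 59969536) = 1/59976052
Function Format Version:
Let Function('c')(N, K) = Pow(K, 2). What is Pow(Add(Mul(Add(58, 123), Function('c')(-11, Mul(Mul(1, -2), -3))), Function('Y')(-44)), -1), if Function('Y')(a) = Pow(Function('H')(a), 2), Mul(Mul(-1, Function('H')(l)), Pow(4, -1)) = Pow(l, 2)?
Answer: Rational(1, 59976052) ≈ 1.6673e-8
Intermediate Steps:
Function('H')(l) = Mul(-4, Pow(l, 2))
Function('Y')(a) = Mul(16, Pow(a, 4)) (Function('Y')(a) = Pow(Mul(-4, Pow(a, 2)), 2) = Mul(16, Pow(a, 4)))
Pow(Add(Mul(Add(58, 123), Function('c')(-11, Mul(Mul(1, -2), -3))), Function('Y')(-44)), -1) = Pow(Add(Mul(Add(58, 123), Pow(Mul(Mul(1, -2), -3), 2)), Mul(16, Pow(-44, 4))), -1) = Pow(Add(Mul(181, Pow(Mul(-2, -3), 2)), Mul(16, 3748096)), -1) = Pow(Add(Mul(181, Pow(6, 2)), 59969536), -1) = Pow(Add(Mul(181, 36), 59969536), -1) = Pow(Add(6516, 59969536), -1) = Pow(59976052, -1) = Rational(1, 59976052)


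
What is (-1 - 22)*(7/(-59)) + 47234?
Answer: 2786967/59 ≈ 47237.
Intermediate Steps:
(-1 - 22)*(7/(-59)) + 47234 = -161*(-1)/59 + 47234 = -23*(-7/59) + 47234 = 161/59 + 47234 = 2786967/59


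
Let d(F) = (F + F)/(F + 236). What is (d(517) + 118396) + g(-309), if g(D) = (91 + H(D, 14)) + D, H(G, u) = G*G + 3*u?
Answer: 160917887/753 ≈ 2.1370e+5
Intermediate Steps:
H(G, u) = G**2 + 3*u
g(D) = 133 + D + D**2 (g(D) = (91 + (D**2 + 3*14)) + D = (91 + (D**2 + 42)) + D = (91 + (42 + D**2)) + D = (133 + D**2) + D = 133 + D + D**2)
d(F) = 2*F/(236 + F) (d(F) = (2*F)/(236 + F) = 2*F/(236 + F))
(d(517) + 118396) + g(-309) = (2*517/(236 + 517) + 118396) + (133 - 309 + (-309)**2) = (2*517/753 + 118396) + (133 - 309 + 95481) = (2*517*(1/753) + 118396) + 95305 = (1034/753 + 118396) + 95305 = 89153222/753 + 95305 = 160917887/753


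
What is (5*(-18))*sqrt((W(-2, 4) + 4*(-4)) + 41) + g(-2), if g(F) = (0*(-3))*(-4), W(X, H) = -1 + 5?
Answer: -90*sqrt(29) ≈ -484.67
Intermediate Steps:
W(X, H) = 4
g(F) = 0 (g(F) = 0*(-4) = 0)
(5*(-18))*sqrt((W(-2, 4) + 4*(-4)) + 41) + g(-2) = (5*(-18))*sqrt((4 + 4*(-4)) + 41) + 0 = -90*sqrt((4 - 16) + 41) + 0 = -90*sqrt(-12 + 41) + 0 = -90*sqrt(29) + 0 = -90*sqrt(29)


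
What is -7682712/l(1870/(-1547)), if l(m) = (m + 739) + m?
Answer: -233042264/22343 ≈ -10430.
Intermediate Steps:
l(m) = 739 + 2*m (l(m) = (739 + m) + m = 739 + 2*m)
-7682712/l(1870/(-1547)) = -7682712/(739 + 2*(1870/(-1547))) = -7682712/(739 + 2*(1870*(-1/1547))) = -7682712/(739 + 2*(-110/91)) = -7682712/(739 - 220/91) = -7682712/67029/91 = -7682712*91/67029 = -233042264/22343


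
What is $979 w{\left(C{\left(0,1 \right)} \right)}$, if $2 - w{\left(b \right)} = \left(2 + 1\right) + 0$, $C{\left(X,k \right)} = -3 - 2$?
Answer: $-979$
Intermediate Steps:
$C{\left(X,k \right)} = -5$
$w{\left(b \right)} = -1$ ($w{\left(b \right)} = 2 - \left(\left(2 + 1\right) + 0\right) = 2 - \left(3 + 0\right) = 2 - 3 = -1$)
$979 w{\left(C{\left(0,1 \right)} \right)} = 979 \left(-1\right) = -979$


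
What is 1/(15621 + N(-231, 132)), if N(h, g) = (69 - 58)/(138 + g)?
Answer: 270/4217681 ≈ 6.4016e-5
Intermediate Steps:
N(h, g) = 11/(138 + g)
1/(15621 + N(-231, 132)) = 1/(15621 + 11/(138 + 132)) = 1/(15621 + 11/270) = 1/(4217681/270) = 270/4217681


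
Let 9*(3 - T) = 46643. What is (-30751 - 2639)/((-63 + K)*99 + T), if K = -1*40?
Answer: 300510/138389 ≈ 2.1715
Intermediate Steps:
T = -46616/9 (T = 3 - ⅑*46643 = 3 - 46643/9 = -46616/9 ≈ -5179.6)
K = -40
(-30751 - 2639)/((-63 + K)*99 + T) = (-30751 - 2639)/((-63 - 40)*99 - 46616/9) = -33390/(-103*99 - 46616/9) = -33390/(-10197 - 46616/9) = -33390/(-138389/9) = -33390*(-9/138389) = 300510/138389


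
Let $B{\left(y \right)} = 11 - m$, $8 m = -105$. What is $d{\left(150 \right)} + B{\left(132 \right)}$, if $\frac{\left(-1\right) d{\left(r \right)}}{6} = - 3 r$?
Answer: $\frac{21793}{8} \approx 2724.1$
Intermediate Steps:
$m = - \frac{105}{8}$ ($m = \frac{1}{8} \left(-105\right) = - \frac{105}{8} \approx -13.125$)
$d{\left(r \right)} = 18 r$ ($d{\left(r \right)} = - 6 \left(- 3 r\right) = 18 r$)
$B{\left(y \right)} = \frac{193}{8}$ ($B{\left(y \right)} = 11 - - \frac{105}{8} = 11 + \frac{105}{8} = \frac{193}{8}$)
$d{\left(150 \right)} + B{\left(132 \right)} = 18 \cdot 150 + \frac{193}{8} = 2700 + \frac{193}{8} = \frac{21793}{8}$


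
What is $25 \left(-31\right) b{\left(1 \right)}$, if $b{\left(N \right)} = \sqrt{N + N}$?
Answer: $- 775 \sqrt{2} \approx -1096.0$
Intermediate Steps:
$b{\left(N \right)} = \sqrt{2} \sqrt{N}$ ($b{\left(N \right)} = \sqrt{2 N} = \sqrt{2} \sqrt{N}$)
$25 \left(-31\right) b{\left(1 \right)} = 25 \left(-31\right) \sqrt{2} \sqrt{1} = - 775 \sqrt{2} \cdot 1 = - 775 \sqrt{2}$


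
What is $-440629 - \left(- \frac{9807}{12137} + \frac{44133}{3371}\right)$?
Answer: $- \frac{18028321260007}{40913827} \approx -4.4064 \cdot 10^{5}$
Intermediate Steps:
$-440629 - \left(- \frac{9807}{12137} + \frac{44133}{3371}\right) = -440629 - \frac{502582824}{40913827} = - \frac{18028321260007}{40913827}$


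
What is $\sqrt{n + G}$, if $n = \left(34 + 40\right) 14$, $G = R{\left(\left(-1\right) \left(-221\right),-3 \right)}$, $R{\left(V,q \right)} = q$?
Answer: $\sqrt{1033} \approx 32.14$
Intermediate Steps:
$G = -3$
$n = 1036$ ($n = 74 \cdot 14 = 1036$)
$\sqrt{n + G} = \sqrt{1036 - 3} = \sqrt{1033}$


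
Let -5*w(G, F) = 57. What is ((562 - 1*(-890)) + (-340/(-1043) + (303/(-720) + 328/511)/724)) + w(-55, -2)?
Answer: 3812665782325/2645982528 ≈ 1440.9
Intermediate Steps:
w(G, F) = -57/5 (w(G, F) = -1/5*57 = -57/5)
((562 - 1*(-890)) + (-340/(-1043) + (303/(-720) + 328/511)/724)) + w(-55, -2) = ((562 - 1*(-890)) + (-340/(-1043) + (303/(-720) + 328/511)/724)) - 57/5 = ((562 + 890) + (-340*(-1/1043) + (303*(-1/720) + 328*(1/511))*(1/724))) - 57/5 = (1452 + (340/1043 + (-101/240 + 328/511)*(1/724))) - 57/5 = (1452 + (340/1043 + (27109/122640)*(1/724))) - 57/5 = (1452 + (340/1043 + 27109/88791360)) - 57/5 = (1452 + 4316762441/13229912640) - 57/5 = 19214149915721/13229912640 - 57/5 = 3812665782325/2645982528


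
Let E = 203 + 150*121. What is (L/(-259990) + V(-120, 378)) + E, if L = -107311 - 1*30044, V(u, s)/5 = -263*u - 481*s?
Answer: -38111230655/51998 ≈ -7.3294e+5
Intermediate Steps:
V(u, s) = -2405*s - 1315*u (V(u, s) = 5*(-263*u - 481*s) = 5*(-481*s - 263*u) = -2405*s - 1315*u)
E = 18353 (E = 203 + 18150 = 18353)
L = -137355 (L = -107311 - 30044 = -137355)
(L/(-259990) + V(-120, 378)) + E = (-137355/(-259990) + (-2405*378 - 1315*(-120))) + 18353 = (-137355*(-1/259990) + (-909090 + 157800)) + 18353 = (27471/51998 - 751290) + 18353 = -39065549949/51998 + 18353 = -38111230655/51998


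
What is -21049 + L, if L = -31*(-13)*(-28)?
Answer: -32333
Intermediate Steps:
L = -11284 (L = 403*(-28) = -11284)
-21049 + L = -21049 - 11284 = -32333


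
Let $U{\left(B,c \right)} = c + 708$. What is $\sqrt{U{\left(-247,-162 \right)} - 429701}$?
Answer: $i \sqrt{429155} \approx 655.1 i$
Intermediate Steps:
$U{\left(B,c \right)} = 708 + c$
$\sqrt{U{\left(-247,-162 \right)} - 429701} = \sqrt{\left(708 - 162\right) - 429701} = \sqrt{546 - 429701} = \sqrt{-429155} = i \sqrt{429155}$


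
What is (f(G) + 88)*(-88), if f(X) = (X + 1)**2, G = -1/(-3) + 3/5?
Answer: -1816408/225 ≈ -8072.9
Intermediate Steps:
G = 14/15 (G = -1*(-1/3) + 3*(1/5) = 1/3 + 3/5 = 14/15 ≈ 0.93333)
f(X) = (1 + X)**2
(f(G) + 88)*(-88) = ((1 + 14/15)**2 + 88)*(-88) = ((29/15)**2 + 88)*(-88) = (841/225 + 88)*(-88) = (20641/225)*(-88) = -1816408/225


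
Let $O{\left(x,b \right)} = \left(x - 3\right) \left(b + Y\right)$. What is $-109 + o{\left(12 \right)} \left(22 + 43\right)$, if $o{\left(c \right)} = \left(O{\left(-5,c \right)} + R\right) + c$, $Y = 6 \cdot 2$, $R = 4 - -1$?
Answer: $-11484$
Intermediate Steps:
$R = 5$ ($R = 4 + 1 = 5$)
$Y = 12$
$O{\left(x,b \right)} = \left(-3 + x\right) \left(12 + b\right)$ ($O{\left(x,b \right)} = \left(x - 3\right) \left(b + 12\right) = \left(-3 + x\right) \left(12 + b\right)$)
$o{\left(c \right)} = -91 - 7 c$ ($o{\left(c \right)} = \left(\left(-36 - 3 c + 12 \left(-5\right) + c \left(-5\right)\right) + 5\right) + c = \left(\left(-36 - 3 c - 60 - 5 c\right) + 5\right) + c = \left(\left(-96 - 8 c\right) + 5\right) + c = \left(-91 - 8 c\right) + c = -91 - 7 c$)
$-109 + o{\left(12 \right)} \left(22 + 43\right) = -109 + \left(-91 - 84\right) \left(22 + 43\right) = -109 + \left(-91 - 84\right) 65 = -109 - 11375 = -11484$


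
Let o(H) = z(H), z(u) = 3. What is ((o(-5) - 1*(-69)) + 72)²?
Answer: 20736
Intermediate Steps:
o(H) = 3
((o(-5) - 1*(-69)) + 72)² = ((3 - 1*(-69)) + 72)² = ((3 + 69) + 72)² = (72 + 72)² = 144² = 20736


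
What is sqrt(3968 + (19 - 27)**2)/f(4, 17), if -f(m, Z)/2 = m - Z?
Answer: 12*sqrt(7)/13 ≈ 2.4422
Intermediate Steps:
f(m, Z) = -2*m + 2*Z (f(m, Z) = -2*(m - Z) = -2*m + 2*Z)
sqrt(3968 + (19 - 27)**2)/f(4, 17) = sqrt(3968 + (19 - 27)**2)/(-2*4 + 2*17) = sqrt(3968 + (-8)**2)/(-8 + 34) = sqrt(3968 + 64)/26 = sqrt(4032)*(1/26) = (24*sqrt(7))*(1/26) = 12*sqrt(7)/13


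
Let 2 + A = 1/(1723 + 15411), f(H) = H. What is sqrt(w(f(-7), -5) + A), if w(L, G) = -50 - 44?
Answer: I*sqrt(28183082642)/17134 ≈ 9.798*I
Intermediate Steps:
w(L, G) = -94
A = -34267/17134 (A = -2 + 1/(1723 + 15411) = -2 + 1/17134 = -34267/17134 ≈ -1.9999)
sqrt(w(f(-7), -5) + A) = sqrt(-94 - 34267/17134) = sqrt(-1644863/17134) = I*sqrt(28183082642)/17134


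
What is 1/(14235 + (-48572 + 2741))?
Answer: -1/31596 ≈ -3.1650e-5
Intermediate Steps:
1/(14235 + (-48572 + 2741)) = 1/(14235 - 45831) = 1/(-31596) = -1/31596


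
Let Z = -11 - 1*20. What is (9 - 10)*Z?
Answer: 31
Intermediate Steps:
Z = -31 (Z = -11 - 20 = -31)
(9 - 10)*Z = (9 - 10)*(-31) = -1*(-31) = 31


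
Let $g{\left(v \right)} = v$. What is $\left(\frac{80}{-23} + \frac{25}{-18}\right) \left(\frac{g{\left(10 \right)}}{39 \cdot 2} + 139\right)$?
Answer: $- \frac{420515}{621} \approx -677.16$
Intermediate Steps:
$\left(\frac{80}{-23} + \frac{25}{-18}\right) \left(\frac{g{\left(10 \right)}}{39 \cdot 2} + 139\right) = \left(\frac{80}{-23} + \frac{25}{-18}\right) \left(\frac{10}{39 \cdot 2} + 139\right) = \left(80 \left(- \frac{1}{23}\right) + 25 \left(- \frac{1}{18}\right)\right) \left(\frac{10}{78} + 139\right) = \left(- \frac{80}{23} - \frac{25}{18}\right) \left(10 \cdot \frac{1}{78} + 139\right) = - \frac{2015 \left(\frac{5}{39} + 139\right)}{414} = \left(- \frac{2015}{414}\right) \frac{5426}{39} = - \frac{420515}{621}$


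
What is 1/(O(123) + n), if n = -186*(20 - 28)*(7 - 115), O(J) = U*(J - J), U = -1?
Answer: -1/160704 ≈ -6.2226e-6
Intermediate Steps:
O(J) = 0 (O(J) = -(J - J) = -1*0 = 0)
n = -160704 (n = -(-1488)*(-108) = -186*864 = -160704)
1/(O(123) + n) = 1/(0 - 160704) = 1/(-160704) = -1/160704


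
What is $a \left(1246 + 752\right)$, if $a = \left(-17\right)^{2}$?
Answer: $577422$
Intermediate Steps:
$a = 289$
$a \left(1246 + 752\right) = 289 \left(1246 + 752\right) = 289 \cdot 1998 = 577422$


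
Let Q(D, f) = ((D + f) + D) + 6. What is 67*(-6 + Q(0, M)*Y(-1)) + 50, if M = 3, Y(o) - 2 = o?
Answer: 251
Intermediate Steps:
Y(o) = 2 + o
Q(D, f) = 6 + f + 2*D (Q(D, f) = (f + 2*D) + 6 = 6 + f + 2*D)
67*(-6 + Q(0, M)*Y(-1)) + 50 = 67*(-6 + (6 + 3 + 2*0)*(2 - 1)) + 50 = 67*(-6 + (6 + 3 + 0)*1) + 50 = 67*(-6 + 9*1) + 50 = 67*(-6 + 9) + 50 = 67*3 + 50 = 201 + 50 = 251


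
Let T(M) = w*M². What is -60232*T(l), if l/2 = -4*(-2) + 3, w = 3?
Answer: -87456864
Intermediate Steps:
l = 22 (l = 2*(-4*(-2) + 3) = 2*(8 + 3) = 2*11 = 22)
T(M) = 3*M²
-60232*T(l) = -180696*22² = -180696*484 = -60232*1452 = -87456864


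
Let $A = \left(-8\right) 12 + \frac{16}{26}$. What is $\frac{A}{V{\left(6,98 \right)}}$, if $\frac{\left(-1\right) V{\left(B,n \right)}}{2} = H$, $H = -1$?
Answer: $- \frac{620}{13} \approx -47.692$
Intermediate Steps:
$V{\left(B,n \right)} = 2$ ($V{\left(B,n \right)} = \left(-2\right) \left(-1\right) = 2$)
$A = - \frac{1240}{13}$ ($A = -96 + 16 \cdot \frac{1}{26} = -96 + \frac{8}{13} = - \frac{1240}{13} \approx -95.385$)
$\frac{A}{V{\left(6,98 \right)}} = - \frac{1240}{13 \cdot 2} = \left(- \frac{1240}{13}\right) \frac{1}{2} = - \frac{620}{13}$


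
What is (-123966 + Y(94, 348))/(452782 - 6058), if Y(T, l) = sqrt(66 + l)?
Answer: -6887/24818 + sqrt(46)/148908 ≈ -0.27745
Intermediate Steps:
(-123966 + Y(94, 348))/(452782 - 6058) = (-123966 + sqrt(66 + 348))/(452782 - 6058) = (-123966 + sqrt(414))/446724 = (-123966 + 3*sqrt(46))*(1/446724) = -6887/24818 + sqrt(46)/148908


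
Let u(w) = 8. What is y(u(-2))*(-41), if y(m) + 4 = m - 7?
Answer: 123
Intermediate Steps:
y(m) = -11 + m (y(m) = -4 + (m - 7) = -4 + (-7 + m) = -11 + m)
y(u(-2))*(-41) = (-11 + 8)*(-41) = -3*(-41) = 123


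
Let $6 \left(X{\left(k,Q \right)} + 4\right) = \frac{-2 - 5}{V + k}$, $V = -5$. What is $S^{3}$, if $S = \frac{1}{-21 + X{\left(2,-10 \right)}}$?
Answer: $- \frac{5832}{86938307} \approx -6.7082 \cdot 10^{-5}$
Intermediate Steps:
$X{\left(k,Q \right)} = -4 - \frac{7}{6 \left(-5 + k\right)}$ ($X{\left(k,Q \right)} = -4 + \frac{\left(-2 - 5\right) \frac{1}{-5 + k}}{6} = -4 + \frac{\left(-7\right) \frac{1}{-5 + k}}{6} = -4 - \frac{7}{6 \left(-5 + k\right)}$)
$S = - \frac{18}{443}$ ($S = \frac{1}{-21 + \frac{113 - 48}{6 \left(-5 + 2\right)}} = \frac{1}{-21 + \frac{113 - 48}{6 \left(-3\right)}} = \frac{1}{-21 + \frac{1}{6} \left(- \frac{1}{3}\right) 65} = \frac{1}{-21 - \frac{65}{18}} = \frac{1}{- \frac{443}{18}} = - \frac{18}{443} \approx -0.040632$)
$S^{3} = \left(- \frac{18}{443}\right)^{3} = - \frac{5832}{86938307}$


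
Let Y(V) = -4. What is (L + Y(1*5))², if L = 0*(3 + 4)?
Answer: 16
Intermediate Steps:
L = 0 (L = 0*7 = 0)
(L + Y(1*5))² = (0 - 4)² = (-4)² = 16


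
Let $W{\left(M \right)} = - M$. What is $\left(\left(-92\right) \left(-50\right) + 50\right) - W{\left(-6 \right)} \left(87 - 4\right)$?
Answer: $4152$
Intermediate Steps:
$\left(\left(-92\right) \left(-50\right) + 50\right) - W{\left(-6 \right)} \left(87 - 4\right) = \left(\left(-92\right) \left(-50\right) + 50\right) - \left(-1\right) \left(-6\right) \left(87 - 4\right) = \left(4600 + 50\right) - 6 \cdot 83 = 4650 - 498 = 4152$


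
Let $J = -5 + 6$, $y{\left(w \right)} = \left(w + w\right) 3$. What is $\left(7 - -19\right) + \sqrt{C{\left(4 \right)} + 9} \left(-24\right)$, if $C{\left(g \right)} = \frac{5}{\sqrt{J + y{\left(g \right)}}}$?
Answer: $26 - 24 \sqrt{10} \approx -49.895$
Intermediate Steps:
$y{\left(w \right)} = 6 w$ ($y{\left(w \right)} = 2 w 3 = 6 w$)
$J = 1$
$C{\left(g \right)} = \frac{5}{\sqrt{1 + 6 g}}$
$\left(7 - -19\right) + \sqrt{C{\left(4 \right)} + 9} \left(-24\right) = \left(7 - -19\right) + \sqrt{\frac{5}{\sqrt{1 + 6 \cdot 4}} + 9} \left(-24\right) = \left(7 + 19\right) + \sqrt{\frac{5}{\sqrt{1 + 24}} + 9} \left(-24\right) = 26 + \sqrt{\frac{5}{5} + 9} \left(-24\right) = 26 + \sqrt{5 \cdot \frac{1}{5} + 9} \left(-24\right) = 26 + \sqrt{1 + 9} \left(-24\right) = 26 + \sqrt{10} \left(-24\right) = 26 - 24 \sqrt{10}$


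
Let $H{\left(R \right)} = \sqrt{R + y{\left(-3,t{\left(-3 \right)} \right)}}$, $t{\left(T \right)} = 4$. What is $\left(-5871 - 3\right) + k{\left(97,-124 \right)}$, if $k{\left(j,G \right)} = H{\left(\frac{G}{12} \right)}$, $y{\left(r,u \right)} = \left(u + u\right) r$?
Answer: $-5874 + \frac{i \sqrt{309}}{3} \approx -5874.0 + 5.8595 i$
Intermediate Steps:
$y{\left(r,u \right)} = 2 r u$ ($y{\left(r,u \right)} = 2 u r = 2 r u$)
$H{\left(R \right)} = \sqrt{-24 + R}$ ($H{\left(R \right)} = \sqrt{R + 2 \left(-3\right) 4} = \sqrt{R - 24} = \sqrt{-24 + R}$)
$k{\left(j,G \right)} = \sqrt{-24 + \frac{G}{12}}$
$\left(-5871 - 3\right) + k{\left(97,-124 \right)} = \left(-5871 - 3\right) + \frac{\sqrt{-864 + 3 \left(-124\right)}}{6} = \left(-5871 + \left(0 - 3\right)\right) + \frac{\sqrt{-864 - 372}}{6} = \left(-5871 - 3\right) + \frac{\sqrt{-1236}}{6} = -5874 + \frac{2 i \sqrt{309}}{6} = -5874 + \frac{i \sqrt{309}}{3}$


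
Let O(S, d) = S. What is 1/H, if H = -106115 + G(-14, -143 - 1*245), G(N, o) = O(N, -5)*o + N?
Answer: -1/100697 ≈ -9.9308e-6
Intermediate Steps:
G(N, o) = N + N*o (G(N, o) = N*o + N = N + N*o)
H = -100697 (H = -106115 - 14*(1 + (-143 - 1*245)) = -106115 - 14*(1 + (-143 - 245)) = -106115 - 14*(1 - 388) = -106115 - 14*(-387) = -106115 + 5418 = -100697)
1/H = 1/(-100697) = -1/100697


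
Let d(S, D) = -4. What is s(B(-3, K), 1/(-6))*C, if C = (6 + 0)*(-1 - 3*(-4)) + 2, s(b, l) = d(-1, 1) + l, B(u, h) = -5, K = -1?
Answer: -850/3 ≈ -283.33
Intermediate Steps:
s(b, l) = -4 + l
C = 68 (C = 6*(-1 + 12) + 2 = 6*11 + 2 = 66 + 2 = 68)
s(B(-3, K), 1/(-6))*C = (-4 + 1/(-6))*68 = (-4 - ⅙)*68 = -25/6*68 = -850/3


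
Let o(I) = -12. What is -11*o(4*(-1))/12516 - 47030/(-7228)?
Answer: 24565899/3769402 ≈ 6.5172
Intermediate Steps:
-11*o(4*(-1))/12516 - 47030/(-7228) = -11*(-12)/12516 - 47030/(-7228) = 132*(1/12516) - 47030*(-1/7228) = 11/1043 + 23515/3614 = 24565899/3769402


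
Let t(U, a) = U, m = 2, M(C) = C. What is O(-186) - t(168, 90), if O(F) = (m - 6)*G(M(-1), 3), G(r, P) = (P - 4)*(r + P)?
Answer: -160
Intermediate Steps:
G(r, P) = (-4 + P)*(P + r)
O(F) = 8 (O(F) = (2 - 6)*(3² - 4*3 - 4*(-1) + 3*(-1)) = -4*(9 - 12 + 4 - 3) = -4*(-2) = 8)
O(-186) - t(168, 90) = 8 - 1*168 = 8 - 168 = -160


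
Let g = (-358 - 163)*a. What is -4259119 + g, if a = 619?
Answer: -4581618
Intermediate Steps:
g = -322499 (g = (-358 - 163)*619 = -521*619 = -322499)
-4259119 + g = -4259119 - 322499 = -4581618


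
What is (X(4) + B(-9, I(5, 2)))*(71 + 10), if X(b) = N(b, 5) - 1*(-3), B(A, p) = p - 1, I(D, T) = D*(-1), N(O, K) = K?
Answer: 162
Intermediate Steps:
I(D, T) = -D
B(A, p) = -1 + p
X(b) = 8 (X(b) = 5 - 1*(-3) = 5 + 3 = 8)
(X(4) + B(-9, I(5, 2)))*(71 + 10) = (8 + (-1 - 1*5))*(71 + 10) = (8 + (-1 - 5))*81 = (8 - 6)*81 = 2*81 = 162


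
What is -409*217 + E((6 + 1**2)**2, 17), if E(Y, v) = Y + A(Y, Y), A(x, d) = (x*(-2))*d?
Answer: -93506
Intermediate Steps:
A(x, d) = -2*d*x (A(x, d) = (-2*x)*d = -2*d*x)
E(Y, v) = Y - 2*Y**2 (E(Y, v) = Y - 2*Y*Y = Y - 2*Y**2)
-409*217 + E((6 + 1**2)**2, 17) = -409*217 + (6 + 1**2)**2*(1 - 2*(6 + 1**2)**2) = -88753 + (6 + 1)**2*(1 - 2*(6 + 1)**2) = -88753 + 7**2*(1 - 2*7**2) = -88753 + 49*(1 - 2*49) = -88753 + 49*(1 - 98) = -88753 + 49*(-97) = -88753 - 4753 = -93506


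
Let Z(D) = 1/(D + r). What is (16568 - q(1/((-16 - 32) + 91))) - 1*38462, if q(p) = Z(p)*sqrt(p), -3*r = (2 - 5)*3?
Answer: -21894 - sqrt(43)/130 ≈ -21894.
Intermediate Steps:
r = 3 (r = -(2 - 5)*3/3 = -(-1)*3 = -1/3*(-9) = 3)
Z(D) = 1/(3 + D) (Z(D) = 1/(D + 3) = 1/(3 + D))
q(p) = sqrt(p)/(3 + p)
(16568 - q(1/((-16 - 32) + 91))) - 1*38462 = (16568 - sqrt(1/((-16 - 32) + 91))/(3 + 1/((-16 - 32) + 91))) - 1*38462 = (16568 - sqrt(1/(-48 + 91))/(3 + 1/(-48 + 91))) - 38462 = (16568 - sqrt(1/43)/(3 + 1/43)) - 38462 = (16568 - sqrt(43)/43/130/43) - 38462 = (16568 - sqrt(43)/43*43/130) - 38462 = (16568 - sqrt(43)/130) - 38462 = -21894 - sqrt(43)/130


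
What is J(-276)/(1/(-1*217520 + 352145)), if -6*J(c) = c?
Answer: 6192750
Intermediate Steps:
J(c) = -c/6
J(-276)/(1/(-1*217520 + 352145)) = (-⅙*(-276))/(1/(-1*217520 + 352145)) = 46/(1/(-217520 + 352145)) = 46/(1/134625) = 46*134625 = 6192750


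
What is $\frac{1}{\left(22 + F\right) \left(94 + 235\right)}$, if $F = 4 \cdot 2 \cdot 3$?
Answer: $\frac{1}{15134} \approx 6.6076 \cdot 10^{-5}$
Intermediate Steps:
$F = 24$ ($F = 8 \cdot 3 = 24$)
$\frac{1}{\left(22 + F\right) \left(94 + 235\right)} = \frac{1}{\left(22 + 24\right) \left(94 + 235\right)} = \frac{1}{46 \cdot 329} = \frac{1}{15134}$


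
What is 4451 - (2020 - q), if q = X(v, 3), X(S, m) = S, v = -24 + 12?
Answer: 2419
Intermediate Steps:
v = -12
q = -12
4451 - (2020 - q) = 4451 - (2020 - 1*(-12)) = 4451 - (2020 + 12) = 4451 - 1*2032 = 4451 - 2032 = 2419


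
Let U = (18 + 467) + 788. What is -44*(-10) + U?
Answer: 1713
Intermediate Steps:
U = 1273 (U = 485 + 788 = 1273)
-44*(-10) + U = -44*(-10) + 1273 = 440 + 1273 = 1713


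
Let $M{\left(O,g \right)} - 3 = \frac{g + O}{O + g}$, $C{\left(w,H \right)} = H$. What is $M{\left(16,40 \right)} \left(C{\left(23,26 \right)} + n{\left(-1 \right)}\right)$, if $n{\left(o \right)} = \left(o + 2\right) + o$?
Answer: $104$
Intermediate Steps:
$n{\left(o \right)} = 2 + 2 o$ ($n{\left(o \right)} = \left(2 + o\right) + o = 2 + 2 o$)
$M{\left(O,g \right)} = 4$ ($M{\left(O,g \right)} = 3 + \frac{g + O}{O + g} = 3 + \frac{O + g}{O + g} = 3 + 1 = 4$)
$M{\left(16,40 \right)} \left(C{\left(23,26 \right)} + n{\left(-1 \right)}\right) = 4 \left(26 + \left(2 + 2 \left(-1\right)\right)\right) = 4 \left(26 + \left(2 - 2\right)\right) = 4 \left(26 + 0\right) = 4 \cdot 26 = 104$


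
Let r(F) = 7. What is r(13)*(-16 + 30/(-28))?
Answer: -239/2 ≈ -119.50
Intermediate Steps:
r(13)*(-16 + 30/(-28)) = 7*(-16 + 30/(-28)) = 7*(-16 + 30*(-1/28)) = 7*(-16 - 15/14) = 7*(-239/14) = -239/2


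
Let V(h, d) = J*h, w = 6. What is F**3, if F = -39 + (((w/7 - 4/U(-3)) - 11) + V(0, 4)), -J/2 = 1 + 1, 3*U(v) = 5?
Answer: -5870966464/42875 ≈ -1.3693e+5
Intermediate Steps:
U(v) = 5/3 (U(v) = (1/3)*5 = 5/3)
J = -4 (J = -2*(1 + 1) = -2*2 = -4)
V(h, d) = -4*h
F = -1804/35 (F = -39 + (((6/7 - 4/5/3) - 11) - 4*0) = -39 + (((6*(1/7) - 4*3/5) - 11) + 0) = -39 + (((6/7 - 12/5) - 11) + 0) = -39 + ((-54/35 - 11) + 0) = -39 + (-439/35 + 0) = -39 - 439/35 = -1804/35 ≈ -51.543)
F**3 = (-1804/35)**3 = -5870966464/42875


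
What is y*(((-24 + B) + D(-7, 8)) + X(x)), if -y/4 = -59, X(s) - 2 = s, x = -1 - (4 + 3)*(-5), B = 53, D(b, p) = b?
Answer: 13688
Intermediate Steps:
x = 34 (x = -1 - 7*(-5) = -1 - 1*(-35) = -1 + 35 = 34)
X(s) = 2 + s
y = 236 (y = -4*(-59) = 236)
y*(((-24 + B) + D(-7, 8)) + X(x)) = 236*(((-24 + 53) - 7) + (2 + 34)) = 236*((29 - 7) + 36) = 236*(22 + 36) = 236*58 = 13688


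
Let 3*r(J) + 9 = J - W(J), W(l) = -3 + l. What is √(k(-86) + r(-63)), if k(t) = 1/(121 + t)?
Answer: I*√2415/35 ≈ 1.4041*I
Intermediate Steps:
r(J) = -2 (r(J) = -3 + (J - (-3 + J))/3 = -3 + (J + (3 - J))/3 = -3 + (⅓)*3 = -3 + 1 = -2)
√(k(-86) + r(-63)) = √(1/(121 - 86) - 2) = √(1/35 - 2) = √(-69/35) = I*√2415/35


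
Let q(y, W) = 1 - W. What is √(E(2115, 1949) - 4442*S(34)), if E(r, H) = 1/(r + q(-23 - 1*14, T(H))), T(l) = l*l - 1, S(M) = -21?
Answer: √336125147220241927/1898242 ≈ 305.42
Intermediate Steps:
T(l) = -1 + l² (T(l) = l² - 1 = -1 + l²)
E(r, H) = 1/(2 + r - H²) (E(r, H) = 1/(r + (1 - (-1 + H²))) = 1/(r + (1 + (1 - H²))) = 1/(r + (2 - H²)) = 1/(2 + r - H²))
√(E(2115, 1949) - 4442*S(34)) = √(1/(2 + 2115 - 1*1949²) - 4442*(-21)) = √(1/(2 + 2115 - 1*3798601) + 93282) = √(1/(2 + 2115 - 3798601) + 93282) = √(1/(-3796484) + 93282) = √(-1/3796484 + 93282) = √(354143620487/3796484) = √336125147220241927/1898242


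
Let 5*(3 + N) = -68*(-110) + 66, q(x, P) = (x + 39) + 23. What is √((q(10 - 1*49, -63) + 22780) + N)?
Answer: √607730/5 ≈ 155.91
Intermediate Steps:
q(x, P) = 62 + x (q(x, P) = (39 + x) + 23 = 62 + x)
N = 7531/5 (N = -3 + (-68*(-110) + 66)/5 = -3 + (7480 + 66)/5 = -3 + (⅕)*7546 = -3 + 7546/5 = 7531/5 ≈ 1506.2)
√((q(10 - 1*49, -63) + 22780) + N) = √(((62 + (10 - 1*49)) + 22780) + 7531/5) = √(((62 + (10 - 49)) + 22780) + 7531/5) = √(((62 - 39) + 22780) + 7531/5) = √((23 + 22780) + 7531/5) = √(22803 + 7531/5) = √(121546/5) = √607730/5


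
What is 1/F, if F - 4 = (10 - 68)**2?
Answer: 1/3368 ≈ 0.00029691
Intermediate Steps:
F = 3368 (F = 4 + (10 - 68)**2 = 4 + (-58)**2 = 4 + 3364 = 3368)
1/F = 1/3368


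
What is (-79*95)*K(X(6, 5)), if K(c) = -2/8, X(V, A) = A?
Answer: 7505/4 ≈ 1876.3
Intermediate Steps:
K(c) = -¼ (K(c) = -2*⅛ = -¼)
(-79*95)*K(X(6, 5)) = -79*95*(-¼) = -7505*(-¼) = 7505/4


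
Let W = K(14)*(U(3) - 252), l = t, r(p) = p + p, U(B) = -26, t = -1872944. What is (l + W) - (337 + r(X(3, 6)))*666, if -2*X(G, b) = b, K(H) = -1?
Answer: -2093112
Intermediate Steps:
X(G, b) = -b/2
r(p) = 2*p
l = -1872944
W = 278 (W = -(-26 - 252) = -1*(-278) = 278)
(l + W) - (337 + r(X(3, 6)))*666 = (-1872944 + 278) - (337 + 2*(-½*6))*666 = -1872666 - (337 + 2*(-3))*666 = -1872666 - (337 - 6)*666 = -1872666 - 331*666 = -1872666 - 1*220446 = -1872666 - 220446 = -2093112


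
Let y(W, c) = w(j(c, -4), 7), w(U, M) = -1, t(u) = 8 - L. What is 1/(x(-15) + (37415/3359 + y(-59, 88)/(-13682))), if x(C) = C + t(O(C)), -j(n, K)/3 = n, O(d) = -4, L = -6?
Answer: 45957838/465957551 ≈ 0.098631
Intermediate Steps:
j(n, K) = -3*n
t(u) = 14 (t(u) = 8 - 1*(-6) = 8 + 6 = 14)
y(W, c) = -1
x(C) = 14 + C (x(C) = C + 14 = 14 + C)
1/(x(-15) + (37415/3359 + y(-59, 88)/(-13682))) = 1/((14 - 15) + (37415/3359 - 1/(-13682))) = 1/(-1 + (37415*(1/3359) - 1*(-1/13682))) = 1/(-1 + (37415/3359 + 1/13682)) = 1/(-1 + 511915389/45957838) = 1/(465957551/45957838) = 45957838/465957551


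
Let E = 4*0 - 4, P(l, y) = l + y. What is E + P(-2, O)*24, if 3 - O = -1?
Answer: 44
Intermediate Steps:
O = 4 (O = 3 - 1*(-1) = 3 + 1 = 4)
E = -4 (E = 0 - 4 = -4)
E + P(-2, O)*24 = -4 + (-2 + 4)*24 = -4 + 2*24 = -4 + 48 = 44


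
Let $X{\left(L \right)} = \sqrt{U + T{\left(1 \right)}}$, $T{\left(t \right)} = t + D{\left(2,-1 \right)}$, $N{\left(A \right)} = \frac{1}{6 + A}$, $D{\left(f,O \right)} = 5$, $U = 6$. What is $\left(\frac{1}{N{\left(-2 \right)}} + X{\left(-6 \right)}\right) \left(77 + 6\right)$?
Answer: $332 + 166 \sqrt{3} \approx 619.52$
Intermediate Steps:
$T{\left(t \right)} = 5 + t$ ($T{\left(t \right)} = t + 5 = 5 + t$)
$X{\left(L \right)} = 2 \sqrt{3}$ ($X{\left(L \right)} = \sqrt{6 + \left(5 + 1\right)} = \sqrt{6 + 6} = \sqrt{12} = 2 \sqrt{3}$)
$\left(\frac{1}{N{\left(-2 \right)}} + X{\left(-6 \right)}\right) \left(77 + 6\right) = \left(\frac{1}{\frac{1}{6 - 2}} + 2 \sqrt{3}\right) \left(77 + 6\right) = \left(\frac{1}{\frac{1}{4}} + 2 \sqrt{3}\right) 83 = \left(4 + 2 \sqrt{3}\right) 83 = 332 + 166 \sqrt{3}$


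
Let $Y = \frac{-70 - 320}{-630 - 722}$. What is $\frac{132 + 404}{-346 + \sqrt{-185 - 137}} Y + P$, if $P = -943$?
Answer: $- \frac{736120651}{780247} - \frac{1005 i \sqrt{322}}{780247} \approx -943.45 - 0.023113 i$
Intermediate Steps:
$Y = \frac{15}{52}$ ($Y = - \frac{390}{-1352} = \left(-390\right) \left(- \frac{1}{1352}\right) = \frac{15}{52} \approx 0.28846$)
$\frac{132 + 404}{-346 + \sqrt{-185 - 137}} Y + P = \frac{132 + 404}{-346 + \sqrt{-185 - 137}} \cdot \frac{15}{52} - 943 = \frac{536}{-346 + \sqrt{-322}} \cdot \frac{15}{52} - 943 = \frac{536}{-346 + i \sqrt{322}} \cdot \frac{15}{52} - 943 = \frac{2010}{13 \left(-346 + i \sqrt{322}\right)} - 943 = -943 + \frac{2010}{13 \left(-346 + i \sqrt{322}\right)}$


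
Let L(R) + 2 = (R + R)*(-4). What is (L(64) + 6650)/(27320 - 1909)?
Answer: 6136/25411 ≈ 0.24147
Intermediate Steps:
L(R) = -2 - 8*R (L(R) = -2 + (R + R)*(-4) = -2 + (2*R)*(-4) = -2 - 8*R)
(L(64) + 6650)/(27320 - 1909) = ((-2 - 8*64) + 6650)/(27320 - 1909) = ((-2 - 512) + 6650)/25411 = (-514 + 6650)*(1/25411) = 6136*(1/25411) = 6136/25411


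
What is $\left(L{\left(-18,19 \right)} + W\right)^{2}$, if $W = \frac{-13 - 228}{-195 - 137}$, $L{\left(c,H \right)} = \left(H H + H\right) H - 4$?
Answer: $\frac{5740590778209}{110224} \approx 5.2081 \cdot 10^{7}$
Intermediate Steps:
$L{\left(c,H \right)} = -4 + H \left(H + H^{2}\right)$ ($L{\left(c,H \right)} = \left(H^{2} + H\right) H - 4 = \left(H + H^{2}\right) H - 4 = H \left(H + H^{2}\right) - 4 = -4 + H \left(H + H^{2}\right)$)
$W = \frac{241}{332}$ ($W = - \frac{241}{-332} = \left(-241\right) \left(- \frac{1}{332}\right) = \frac{241}{332} \approx 0.7259$)
$\left(L{\left(-18,19 \right)} + W\right)^{2} = \left(\left(-4 + 19^{2} + 19^{3}\right) + \frac{241}{332}\right)^{2} = \left(\left(-4 + 361 + 6859\right) + \frac{241}{332}\right)^{2} = \left(7216 + \frac{241}{332}\right)^{2} = \left(\frac{2395953}{332}\right)^{2} = \frac{5740590778209}{110224}$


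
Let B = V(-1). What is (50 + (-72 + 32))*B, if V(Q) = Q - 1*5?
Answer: -60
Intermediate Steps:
V(Q) = -5 + Q (V(Q) = Q - 5 = -5 + Q)
B = -6 (B = -5 - 1 = -6)
(50 + (-72 + 32))*B = (50 + (-72 + 32))*(-6) = (50 - 40)*(-6) = 10*(-6) = -60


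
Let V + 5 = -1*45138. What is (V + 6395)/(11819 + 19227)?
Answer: -19374/15523 ≈ -1.2481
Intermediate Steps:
V = -45143 (V = -5 - 1*45138 = -5 - 45138 = -45143)
(V + 6395)/(11819 + 19227) = (-45143 + 6395)/(11819 + 19227) = -38748/31046 = -38748*1/31046 = -19374/15523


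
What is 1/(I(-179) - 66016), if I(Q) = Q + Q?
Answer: -1/66374 ≈ -1.5066e-5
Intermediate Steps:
I(Q) = 2*Q
1/(I(-179) - 66016) = 1/(2*(-179) - 66016) = 1/(-358 - 66016) = 1/(-66374) = -1/66374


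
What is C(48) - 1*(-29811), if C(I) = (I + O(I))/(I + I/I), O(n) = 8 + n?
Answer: 1460843/49 ≈ 29813.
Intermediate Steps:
C(I) = (8 + 2*I)/(1 + I) (C(I) = (I + (8 + I))/(I + I/I) = (8 + 2*I)/(I + 1) = (8 + 2*I)/(1 + I))
C(48) - 1*(-29811) = 2*(4 + 48)/(1 + 48) - 1*(-29811) = 2*52/49 + 29811 = 2*(1/49)*52 + 29811 = 104/49 + 29811 = 1460843/49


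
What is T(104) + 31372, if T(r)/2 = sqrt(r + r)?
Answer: 31372 + 8*sqrt(13) ≈ 31401.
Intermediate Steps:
T(r) = 2*sqrt(2)*sqrt(r) (T(r) = 2*sqrt(r + r) = 2*sqrt(2*r) = 2*(sqrt(2)*sqrt(r)) = 2*sqrt(2)*sqrt(r))
T(104) + 31372 = 2*sqrt(2)*sqrt(104) + 31372 = 2*sqrt(2)*(2*sqrt(26)) + 31372 = 8*sqrt(13) + 31372 = 31372 + 8*sqrt(13)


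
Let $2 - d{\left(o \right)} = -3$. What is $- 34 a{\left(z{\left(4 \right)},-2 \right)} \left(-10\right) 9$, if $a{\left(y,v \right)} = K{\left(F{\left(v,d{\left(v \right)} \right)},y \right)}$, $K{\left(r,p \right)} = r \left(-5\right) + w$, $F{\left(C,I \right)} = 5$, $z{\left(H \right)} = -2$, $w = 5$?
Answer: $-61200$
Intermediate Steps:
$d{\left(o \right)} = 5$ ($d{\left(o \right)} = 2 - -3 = 2 + 3 = 5$)
$K{\left(r,p \right)} = 5 - 5 r$ ($K{\left(r,p \right)} = r \left(-5\right) + 5 = - 5 r + 5 = 5 - 5 r$)
$a{\left(y,v \right)} = -20$ ($a{\left(y,v \right)} = 5 - 25 = -20$)
$- 34 a{\left(z{\left(4 \right)},-2 \right)} \left(-10\right) 9 = - 34 \left(-20\right) \left(-10\right) 9 = - 34 \cdot 200 \cdot 9 = \left(-34\right) 1800 = -61200$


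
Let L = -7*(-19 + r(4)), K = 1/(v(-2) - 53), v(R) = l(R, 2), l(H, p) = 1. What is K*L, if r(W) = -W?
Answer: -161/52 ≈ -3.0962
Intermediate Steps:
v(R) = 1
K = -1/52 (K = 1/(1 - 53) = 1/(-52) = -1/52 ≈ -0.019231)
L = 161 (L = -7*(-19 - 1*4) = -7*(-19 - 4) = -7*(-23) = 161)
K*L = -1/52*161 = -161/52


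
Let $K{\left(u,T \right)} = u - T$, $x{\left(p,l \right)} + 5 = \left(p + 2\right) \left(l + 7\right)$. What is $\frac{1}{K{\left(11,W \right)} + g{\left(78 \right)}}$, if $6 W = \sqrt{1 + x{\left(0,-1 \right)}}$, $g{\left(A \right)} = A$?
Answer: $\frac{801}{71287} + \frac{3 \sqrt{2}}{71287} \approx 0.011296$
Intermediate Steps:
$x{\left(p,l \right)} = -5 + \left(2 + p\right) \left(7 + l\right)$ ($x{\left(p,l \right)} = -5 + \left(p + 2\right) \left(l + 7\right) = -5 + \left(2 + p\right) \left(7 + l\right)$)
$W = \frac{\sqrt{2}}{3}$ ($W = \frac{\sqrt{1 + \left(9 + 2 \left(-1\right) + 7 \cdot 0 - 0\right)}}{6} = \frac{\sqrt{1 + \left(9 - 2 + 0 + 0\right)}}{6} = \frac{\sqrt{1 + 7}}{6} = \frac{\sqrt{8}}{6} = \frac{2 \sqrt{2}}{6} = \frac{\sqrt{2}}{3} \approx 0.4714$)
$\frac{1}{K{\left(11,W \right)} + g{\left(78 \right)}} = \frac{1}{\left(11 - \frac{\sqrt{2}}{3}\right) + 78} = \frac{1}{89 - \frac{\sqrt{2}}{3}}$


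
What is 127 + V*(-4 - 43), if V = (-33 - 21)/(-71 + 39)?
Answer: 763/16 ≈ 47.688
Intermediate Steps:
V = 27/16 (V = -54/(-32) = -54*(-1/32) = 27/16 ≈ 1.6875)
127 + V*(-4 - 43) = 127 + 27*(-4 - 43)/16 = 127 + (27/16)*(-47) = 127 - 1269/16 = 763/16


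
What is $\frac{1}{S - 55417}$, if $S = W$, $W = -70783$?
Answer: $- \frac{1}{126200} \approx -7.9239 \cdot 10^{-6}$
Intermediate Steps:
$S = -70783$
$\frac{1}{S - 55417} = \frac{1}{-70783 - 55417} = \frac{1}{-126200} = - \frac{1}{126200}$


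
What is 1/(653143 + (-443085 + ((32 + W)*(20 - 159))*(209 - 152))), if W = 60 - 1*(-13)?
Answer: -1/621857 ≈ -1.6081e-6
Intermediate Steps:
W = 73 (W = 60 + 13 = 73)
1/(653143 + (-443085 + ((32 + W)*(20 - 159))*(209 - 152))) = 1/(653143 + (-443085 + ((32 + 73)*(20 - 159))*(209 - 152))) = 1/(653143 + (-443085 + (105*(-139))*57)) = 1/(653143 + (-443085 - 14595*57)) = 1/(653143 + (-443085 - 831915)) = 1/(653143 - 1275000) = 1/(-621857) = -1/621857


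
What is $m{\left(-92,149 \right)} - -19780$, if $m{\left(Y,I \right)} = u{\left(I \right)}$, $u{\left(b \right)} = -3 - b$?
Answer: $19628$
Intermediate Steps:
$m{\left(Y,I \right)} = -3 - I$
$m{\left(-92,149 \right)} - -19780 = \left(-3 - 149\right) - -19780 = \left(-3 - 149\right) + 19780 = -152 + 19780 = 19628$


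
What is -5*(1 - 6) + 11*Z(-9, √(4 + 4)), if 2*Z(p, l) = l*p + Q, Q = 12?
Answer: 91 - 99*√2 ≈ -49.007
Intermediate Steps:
Z(p, l) = 6 + l*p/2 (Z(p, l) = (l*p + 12)/2 = (12 + l*p)/2 = 6 + l*p/2)
-5*(1 - 6) + 11*Z(-9, √(4 + 4)) = -5*(1 - 6) + 11*(6 + (½)*√(4 + 4)*(-9)) = -5*(-5) + 11*(6 + (½)*√8*(-9)) = 25 + 11*(6 + (½)*(2*√2)*(-9)) = 25 + 11*(6 - 9*√2) = 25 + (66 - 99*√2) = 91 - 99*√2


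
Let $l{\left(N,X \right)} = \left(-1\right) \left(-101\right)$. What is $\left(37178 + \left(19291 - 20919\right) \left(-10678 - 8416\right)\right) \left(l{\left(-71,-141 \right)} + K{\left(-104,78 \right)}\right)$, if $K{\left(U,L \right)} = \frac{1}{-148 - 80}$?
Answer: $\frac{119441854945}{38} \approx 3.1432 \cdot 10^{9}$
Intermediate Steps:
$l{\left(N,X \right)} = 101$
$K{\left(U,L \right)} = - \frac{1}{228}$ ($K{\left(U,L \right)} = \frac{1}{-228} = - \frac{1}{228}$)
$\left(37178 + \left(19291 - 20919\right) \left(-10678 - 8416\right)\right) \left(l{\left(-71,-141 \right)} + K{\left(-104,78 \right)}\right) = \left(37178 + \left(19291 - 20919\right) \left(-10678 - 8416\right)\right) \left(101 - \frac{1}{228}\right) = \left(37178 - -31085032\right) \frac{23027}{228} = \left(37178 + 31085032\right) \frac{23027}{228} = 31122210 \cdot \frac{23027}{228} = \frac{119441854945}{38}$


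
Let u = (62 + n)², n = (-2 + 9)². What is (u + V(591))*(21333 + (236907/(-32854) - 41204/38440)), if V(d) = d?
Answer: 21733438713986688/78931735 ≈ 2.7534e+8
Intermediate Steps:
n = 49 (n = 7² = 49)
u = 12321 (u = (62 + 49)² = 111² = 12321)
(u + V(591))*(21333 + (236907/(-32854) - 41204/38440)) = (12321 + 591)*(21333 + (236907/(-32854) - 41204/38440)) = 12912*(21333 + (236907*(-1/32854) - 41204*1/38440)) = 12912*(21333 + (-236907/32854 - 10301/9610)) = 12912*(21333 - 653776331/78931735) = 12912*(1683196926424/78931735) = 21733438713986688/78931735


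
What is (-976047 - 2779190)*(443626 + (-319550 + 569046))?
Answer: -2602837379914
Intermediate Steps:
(-976047 - 2779190)*(443626 + (-319550 + 569046)) = -3755237*(443626 + 249496) = -3755237*693122 = -2602837379914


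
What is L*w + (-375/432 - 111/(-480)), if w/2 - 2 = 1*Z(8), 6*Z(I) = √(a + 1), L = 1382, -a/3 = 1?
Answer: 7959403/1440 + 1382*I*√2/3 ≈ 5527.4 + 651.48*I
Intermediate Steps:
a = -3 (a = -3*1 = -3)
Z(I) = I*√2/6 (Z(I) = √(-3 + 1)/6 = √(-2)/6 = (I*√2)/6 = I*√2/6)
w = 4 + I*√2/3 (w = 4 + 2*(1*(I*√2/6)) = 4 + 2*(I*√2/6) = 4 + I*√2/3 ≈ 4.0 + 0.4714*I)
L*w + (-375/432 - 111/(-480)) = 1382*(4 + I*√2/3) + (-375/432 - 111/(-480)) = (5528 + 1382*I*√2/3) + (-375*1/432 - 111*(-1/480)) = (5528 + 1382*I*√2/3) + (-125/144 + 37/160) = (5528 + 1382*I*√2/3) - 917/1440 = 7959403/1440 + 1382*I*√2/3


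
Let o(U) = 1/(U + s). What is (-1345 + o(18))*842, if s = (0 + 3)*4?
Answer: -16986929/15 ≈ -1.1325e+6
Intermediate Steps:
s = 12 (s = 3*4 = 12)
o(U) = 1/(12 + U) (o(U) = 1/(U + 12) = 1/(12 + U))
(-1345 + o(18))*842 = (-1345 + 1/(12 + 18))*842 = (-1345 + 1/30)*842 = -40349/30*842 = -16986929/15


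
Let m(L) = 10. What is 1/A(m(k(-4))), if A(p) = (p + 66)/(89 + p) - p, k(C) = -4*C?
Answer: -99/914 ≈ -0.10832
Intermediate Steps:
A(p) = -p + (66 + p)/(89 + p) (A(p) = (66 + p)/(89 + p) - p = -p + (66 + p)/(89 + p))
1/A(m(k(-4))) = 1/((66 - 1*10**2 - 88*10)/(89 + 10)) = 1/((66 - 1*100 - 880)/99) = 1/((66 - 100 - 880)/99) = 1/((1/99)*(-914)) = 1/(-914/99) = -99/914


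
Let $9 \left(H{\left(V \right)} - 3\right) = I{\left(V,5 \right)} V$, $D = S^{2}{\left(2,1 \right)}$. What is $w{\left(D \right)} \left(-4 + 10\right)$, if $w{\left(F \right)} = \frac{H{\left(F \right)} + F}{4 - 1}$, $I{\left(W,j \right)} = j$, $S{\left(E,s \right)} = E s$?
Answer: $\frac{166}{9} \approx 18.444$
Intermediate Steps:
$D = 4$ ($D = \left(2 \cdot 1\right)^{2} = 2^{2} = 4$)
$H{\left(V \right)} = 3 + \frac{5 V}{9}$
$w{\left(F \right)} = 1 + \frac{14 F}{27}$ ($w{\left(F \right)} = \frac{\left(3 + \frac{5 F}{9}\right) + F}{4 - 1} = \frac{3 + \frac{14 F}{9}}{3} = \left(3 + \frac{14 F}{9}\right) \frac{1}{3} = 1 + \frac{14 F}{27}$)
$w{\left(D \right)} \left(-4 + 10\right) = \left(1 + \frac{14}{27} \cdot 4\right) \left(-4 + 10\right) = \left(1 + \frac{56}{27}\right) 6 = \frac{83}{27} \cdot 6 = \frac{166}{9}$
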